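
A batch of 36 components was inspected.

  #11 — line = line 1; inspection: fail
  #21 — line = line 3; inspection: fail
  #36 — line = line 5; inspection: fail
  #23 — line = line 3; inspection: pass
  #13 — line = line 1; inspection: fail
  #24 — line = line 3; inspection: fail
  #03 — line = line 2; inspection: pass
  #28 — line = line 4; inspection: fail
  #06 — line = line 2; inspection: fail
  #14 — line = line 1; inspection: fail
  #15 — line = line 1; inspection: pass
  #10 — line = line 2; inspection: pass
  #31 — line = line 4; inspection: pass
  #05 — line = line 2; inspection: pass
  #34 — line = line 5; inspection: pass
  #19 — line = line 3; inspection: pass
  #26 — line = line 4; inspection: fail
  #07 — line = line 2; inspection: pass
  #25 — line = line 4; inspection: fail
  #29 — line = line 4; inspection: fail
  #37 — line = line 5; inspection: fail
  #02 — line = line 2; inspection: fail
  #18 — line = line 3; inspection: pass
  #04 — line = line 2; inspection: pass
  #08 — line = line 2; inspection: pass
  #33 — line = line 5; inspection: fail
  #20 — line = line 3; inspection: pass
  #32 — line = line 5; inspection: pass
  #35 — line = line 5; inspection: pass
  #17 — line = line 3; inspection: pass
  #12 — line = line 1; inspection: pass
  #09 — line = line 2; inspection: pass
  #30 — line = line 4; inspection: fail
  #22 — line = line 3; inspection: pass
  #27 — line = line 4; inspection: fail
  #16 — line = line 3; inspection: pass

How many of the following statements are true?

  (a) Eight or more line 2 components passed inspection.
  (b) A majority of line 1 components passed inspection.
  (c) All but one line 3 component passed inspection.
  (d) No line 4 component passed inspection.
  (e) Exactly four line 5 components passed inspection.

0

(a) line 2: |A| = 9, |A ∩ B| = 7; needs |A ∩ B| ≥ 8 — false.
(b) line 1: |A| = 5, |A ∩ B| = 2; needs |A ∩ B| > |A ∖ B| — false.
(c) line 3: |A| = 9, |A ∩ B| = 7; needs |A ∖ B| = 1 — false.
(d) line 4: |A| = 7, |A ∩ B| = 1; needs A ∩ B = ∅ (|A ∩ B| = 0) — false.
(e) line 5: |A| = 6, |A ∩ B| = 3; needs |A ∩ B| = 4 — false.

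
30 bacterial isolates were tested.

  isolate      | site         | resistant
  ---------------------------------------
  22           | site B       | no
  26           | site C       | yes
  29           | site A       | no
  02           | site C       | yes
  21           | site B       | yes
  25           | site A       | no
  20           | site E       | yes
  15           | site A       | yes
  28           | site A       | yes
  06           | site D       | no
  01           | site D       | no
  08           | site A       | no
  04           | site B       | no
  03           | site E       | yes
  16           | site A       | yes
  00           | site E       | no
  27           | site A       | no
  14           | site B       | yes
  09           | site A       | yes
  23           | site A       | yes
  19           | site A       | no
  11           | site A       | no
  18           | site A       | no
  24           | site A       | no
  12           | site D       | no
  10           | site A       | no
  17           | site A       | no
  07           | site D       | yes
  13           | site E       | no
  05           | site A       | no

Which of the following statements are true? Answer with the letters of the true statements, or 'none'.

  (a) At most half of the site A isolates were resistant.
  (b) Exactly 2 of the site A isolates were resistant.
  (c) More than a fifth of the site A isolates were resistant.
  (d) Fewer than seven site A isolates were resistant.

|A| = 16, |A ∩ B| = 5, |A ∖ B| = 11.
(a) |A ∩ B| ≤ |A ∖ B|: holds.
(b) |A ∩ B| = 2: fails.
(c) |A ∩ B| / |A| > 1/5: holds.
(d) |A ∩ B| < 7: holds.

(a), (c), (d)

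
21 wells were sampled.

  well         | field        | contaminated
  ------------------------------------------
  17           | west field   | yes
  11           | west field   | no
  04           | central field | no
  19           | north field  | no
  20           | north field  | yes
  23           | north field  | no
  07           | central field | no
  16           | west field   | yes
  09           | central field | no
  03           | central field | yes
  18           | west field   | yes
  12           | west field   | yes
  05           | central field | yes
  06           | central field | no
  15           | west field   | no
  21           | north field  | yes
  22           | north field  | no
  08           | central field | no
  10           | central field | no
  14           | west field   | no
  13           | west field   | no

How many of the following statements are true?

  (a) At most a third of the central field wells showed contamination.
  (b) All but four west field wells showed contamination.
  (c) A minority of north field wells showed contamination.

(a) central field: |A| = 8, |A ∩ B| = 2; needs |A ∩ B| / |A| ≤ 1/3 — true.
(b) west field: |A| = 8, |A ∩ B| = 4; needs |A ∖ B| = 4 — true.
(c) north field: |A| = 5, |A ∩ B| = 2; needs |A ∩ B| < |A ∖ B| — true.

3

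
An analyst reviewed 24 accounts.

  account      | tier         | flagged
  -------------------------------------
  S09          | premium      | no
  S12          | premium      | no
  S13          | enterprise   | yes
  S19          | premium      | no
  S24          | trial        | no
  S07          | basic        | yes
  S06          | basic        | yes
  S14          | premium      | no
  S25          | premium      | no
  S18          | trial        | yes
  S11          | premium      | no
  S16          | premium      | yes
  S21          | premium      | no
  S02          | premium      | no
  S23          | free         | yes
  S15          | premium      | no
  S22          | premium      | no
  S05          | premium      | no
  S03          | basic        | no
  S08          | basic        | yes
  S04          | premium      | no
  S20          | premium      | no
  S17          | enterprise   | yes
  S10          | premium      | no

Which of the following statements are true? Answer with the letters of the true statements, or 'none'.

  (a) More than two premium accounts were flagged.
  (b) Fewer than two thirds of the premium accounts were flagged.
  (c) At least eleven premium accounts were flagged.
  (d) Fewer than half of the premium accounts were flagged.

(b), (d)

|A| = 15, |A ∩ B| = 1, |A ∖ B| = 14.
(a) |A ∩ B| > 2: fails.
(b) |A ∩ B| / |A| < 2/3: holds.
(c) |A ∩ B| ≥ 11: fails.
(d) |A ∩ B| < |A ∖ B|: holds.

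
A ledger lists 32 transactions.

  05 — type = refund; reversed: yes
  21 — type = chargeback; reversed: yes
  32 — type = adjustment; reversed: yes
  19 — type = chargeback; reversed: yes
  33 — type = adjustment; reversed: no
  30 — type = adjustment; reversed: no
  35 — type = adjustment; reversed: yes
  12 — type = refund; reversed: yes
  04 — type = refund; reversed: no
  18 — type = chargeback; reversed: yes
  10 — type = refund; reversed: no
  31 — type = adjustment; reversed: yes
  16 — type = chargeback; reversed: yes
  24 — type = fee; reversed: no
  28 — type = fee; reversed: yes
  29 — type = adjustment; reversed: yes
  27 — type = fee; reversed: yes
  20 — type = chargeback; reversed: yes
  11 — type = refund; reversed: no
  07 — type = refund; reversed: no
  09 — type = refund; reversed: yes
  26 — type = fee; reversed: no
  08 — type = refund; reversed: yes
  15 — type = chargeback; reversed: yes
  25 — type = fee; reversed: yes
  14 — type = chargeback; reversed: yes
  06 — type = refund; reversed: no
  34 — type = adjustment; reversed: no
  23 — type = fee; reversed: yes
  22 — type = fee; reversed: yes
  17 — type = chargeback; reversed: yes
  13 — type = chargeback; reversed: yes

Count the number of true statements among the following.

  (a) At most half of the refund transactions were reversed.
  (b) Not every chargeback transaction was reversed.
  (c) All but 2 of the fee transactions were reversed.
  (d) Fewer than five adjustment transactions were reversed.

3

(a) refund: |A| = 9, |A ∩ B| = 4; needs |A ∩ B| ≤ |A ∖ B| — true.
(b) chargeback: |A| = 9, |A ∩ B| = 9; needs A ⊄ B (|A ∖ B| ≥ 1) — false.
(c) fee: |A| = 7, |A ∩ B| = 5; needs |A ∖ B| = 2 — true.
(d) adjustment: |A| = 7, |A ∩ B| = 4; needs |A ∩ B| < 5 — true.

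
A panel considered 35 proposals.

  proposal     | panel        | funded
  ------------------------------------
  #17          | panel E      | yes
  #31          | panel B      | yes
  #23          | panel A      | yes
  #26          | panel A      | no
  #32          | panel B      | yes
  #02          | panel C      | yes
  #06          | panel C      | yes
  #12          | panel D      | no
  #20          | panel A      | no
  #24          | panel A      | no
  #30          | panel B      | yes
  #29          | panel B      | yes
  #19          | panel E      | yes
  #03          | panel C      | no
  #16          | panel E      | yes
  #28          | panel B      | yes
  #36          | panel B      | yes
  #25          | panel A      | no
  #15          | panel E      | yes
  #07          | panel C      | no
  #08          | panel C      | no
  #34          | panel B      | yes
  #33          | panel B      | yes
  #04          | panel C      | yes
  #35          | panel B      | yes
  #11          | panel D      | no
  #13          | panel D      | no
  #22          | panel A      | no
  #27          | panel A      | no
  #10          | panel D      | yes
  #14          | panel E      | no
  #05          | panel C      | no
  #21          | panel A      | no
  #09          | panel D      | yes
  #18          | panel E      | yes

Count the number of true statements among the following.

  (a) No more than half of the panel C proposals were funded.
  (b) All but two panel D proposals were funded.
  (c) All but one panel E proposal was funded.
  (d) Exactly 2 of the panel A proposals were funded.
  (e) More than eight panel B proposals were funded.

3

(a) panel C: |A| = 7, |A ∩ B| = 3; needs |A ∩ B| ≤ |A ∖ B| — true.
(b) panel D: |A| = 5, |A ∩ B| = 2; needs |A ∖ B| = 2 — false.
(c) panel E: |A| = 6, |A ∩ B| = 5; needs |A ∖ B| = 1 — true.
(d) panel A: |A| = 8, |A ∩ B| = 1; needs |A ∩ B| = 2 — false.
(e) panel B: |A| = 9, |A ∩ B| = 9; needs |A ∩ B| > 8 — true.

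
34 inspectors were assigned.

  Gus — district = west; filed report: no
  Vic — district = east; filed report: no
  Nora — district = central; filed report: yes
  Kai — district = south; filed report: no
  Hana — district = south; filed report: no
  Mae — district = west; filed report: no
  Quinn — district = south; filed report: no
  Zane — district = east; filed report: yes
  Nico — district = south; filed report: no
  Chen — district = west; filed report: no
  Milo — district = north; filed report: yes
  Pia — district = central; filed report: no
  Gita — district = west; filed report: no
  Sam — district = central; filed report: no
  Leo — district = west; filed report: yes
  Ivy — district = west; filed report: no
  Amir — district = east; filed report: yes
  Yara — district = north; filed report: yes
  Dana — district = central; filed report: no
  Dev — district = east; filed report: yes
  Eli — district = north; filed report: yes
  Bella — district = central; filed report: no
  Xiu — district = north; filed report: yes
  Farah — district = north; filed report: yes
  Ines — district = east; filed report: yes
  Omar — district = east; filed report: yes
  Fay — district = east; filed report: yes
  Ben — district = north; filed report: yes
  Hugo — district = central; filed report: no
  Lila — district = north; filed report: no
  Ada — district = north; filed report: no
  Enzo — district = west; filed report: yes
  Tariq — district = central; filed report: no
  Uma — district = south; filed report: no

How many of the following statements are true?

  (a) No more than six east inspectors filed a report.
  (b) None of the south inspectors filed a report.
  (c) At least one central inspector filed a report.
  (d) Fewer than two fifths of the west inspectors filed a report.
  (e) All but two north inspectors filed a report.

5

(a) east: |A| = 7, |A ∩ B| = 6; needs |A ∩ B| ≤ 6 — true.
(b) south: |A| = 5, |A ∩ B| = 0; needs A ∩ B = ∅ (|A ∩ B| = 0) — true.
(c) central: |A| = 7, |A ∩ B| = 1; needs A ∩ B ≠ ∅ (|A ∩ B| ≥ 1) — true.
(d) west: |A| = 7, |A ∩ B| = 2; needs |A ∩ B| / |A| < 2/5 — true.
(e) north: |A| = 8, |A ∩ B| = 6; needs |A ∖ B| = 2 — true.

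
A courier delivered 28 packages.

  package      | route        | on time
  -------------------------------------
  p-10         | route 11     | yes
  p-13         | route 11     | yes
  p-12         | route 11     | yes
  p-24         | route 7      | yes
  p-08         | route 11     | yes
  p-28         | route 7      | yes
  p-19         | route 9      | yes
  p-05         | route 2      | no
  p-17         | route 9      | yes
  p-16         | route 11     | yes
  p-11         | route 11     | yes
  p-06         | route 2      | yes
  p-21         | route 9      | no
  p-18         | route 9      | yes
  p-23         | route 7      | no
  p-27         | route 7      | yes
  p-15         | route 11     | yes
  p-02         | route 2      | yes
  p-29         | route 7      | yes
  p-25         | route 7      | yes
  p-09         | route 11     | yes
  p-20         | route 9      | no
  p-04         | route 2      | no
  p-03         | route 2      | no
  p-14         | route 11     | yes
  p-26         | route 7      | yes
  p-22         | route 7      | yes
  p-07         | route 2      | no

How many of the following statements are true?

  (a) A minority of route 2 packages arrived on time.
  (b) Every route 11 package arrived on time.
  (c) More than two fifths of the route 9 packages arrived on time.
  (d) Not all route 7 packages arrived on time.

4

(a) route 2: |A| = 6, |A ∩ B| = 2; needs |A ∩ B| < |A ∖ B| — true.
(b) route 11: |A| = 9, |A ∩ B| = 9; needs A ⊆ B, i.e. every element of A is in B (|A ∖ B| = 0) — true.
(c) route 9: |A| = 5, |A ∩ B| = 3; needs |A ∩ B| / |A| > 2/5 — true.
(d) route 7: |A| = 8, |A ∩ B| = 7; needs A ⊄ B (|A ∖ B| ≥ 1) — true.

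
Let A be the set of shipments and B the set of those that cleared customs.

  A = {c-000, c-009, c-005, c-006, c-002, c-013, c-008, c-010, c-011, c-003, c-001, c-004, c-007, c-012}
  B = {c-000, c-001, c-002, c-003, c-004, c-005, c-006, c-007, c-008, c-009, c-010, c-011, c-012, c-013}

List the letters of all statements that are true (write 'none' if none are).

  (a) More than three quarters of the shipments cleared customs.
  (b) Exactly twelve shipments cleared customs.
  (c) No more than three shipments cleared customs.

|A| = 14, |A ∩ B| = 14, |A ∖ B| = 0.
(a) |A ∩ B| / |A| > 3/4: holds.
(b) |A ∩ B| = 12: fails.
(c) |A ∩ B| ≤ 3: fails.

(a)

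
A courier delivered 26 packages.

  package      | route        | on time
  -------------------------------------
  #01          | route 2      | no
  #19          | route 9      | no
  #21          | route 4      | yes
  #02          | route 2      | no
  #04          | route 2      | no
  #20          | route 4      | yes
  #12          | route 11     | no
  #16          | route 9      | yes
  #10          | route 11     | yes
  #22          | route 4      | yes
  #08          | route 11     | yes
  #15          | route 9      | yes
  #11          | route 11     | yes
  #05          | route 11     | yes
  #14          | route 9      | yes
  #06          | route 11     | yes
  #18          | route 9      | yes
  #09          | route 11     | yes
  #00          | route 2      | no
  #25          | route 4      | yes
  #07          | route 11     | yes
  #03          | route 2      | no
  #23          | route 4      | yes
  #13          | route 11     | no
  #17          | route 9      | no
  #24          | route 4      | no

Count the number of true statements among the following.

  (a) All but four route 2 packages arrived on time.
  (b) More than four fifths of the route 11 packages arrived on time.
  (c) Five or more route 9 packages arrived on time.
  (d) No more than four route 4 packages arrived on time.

0

(a) route 2: |A| = 5, |A ∩ B| = 0; needs |A ∖ B| = 4 — false.
(b) route 11: |A| = 9, |A ∩ B| = 7; needs |A ∩ B| / |A| > 4/5 — false.
(c) route 9: |A| = 6, |A ∩ B| = 4; needs |A ∩ B| ≥ 5 — false.
(d) route 4: |A| = 6, |A ∩ B| = 5; needs |A ∩ B| ≤ 4 — false.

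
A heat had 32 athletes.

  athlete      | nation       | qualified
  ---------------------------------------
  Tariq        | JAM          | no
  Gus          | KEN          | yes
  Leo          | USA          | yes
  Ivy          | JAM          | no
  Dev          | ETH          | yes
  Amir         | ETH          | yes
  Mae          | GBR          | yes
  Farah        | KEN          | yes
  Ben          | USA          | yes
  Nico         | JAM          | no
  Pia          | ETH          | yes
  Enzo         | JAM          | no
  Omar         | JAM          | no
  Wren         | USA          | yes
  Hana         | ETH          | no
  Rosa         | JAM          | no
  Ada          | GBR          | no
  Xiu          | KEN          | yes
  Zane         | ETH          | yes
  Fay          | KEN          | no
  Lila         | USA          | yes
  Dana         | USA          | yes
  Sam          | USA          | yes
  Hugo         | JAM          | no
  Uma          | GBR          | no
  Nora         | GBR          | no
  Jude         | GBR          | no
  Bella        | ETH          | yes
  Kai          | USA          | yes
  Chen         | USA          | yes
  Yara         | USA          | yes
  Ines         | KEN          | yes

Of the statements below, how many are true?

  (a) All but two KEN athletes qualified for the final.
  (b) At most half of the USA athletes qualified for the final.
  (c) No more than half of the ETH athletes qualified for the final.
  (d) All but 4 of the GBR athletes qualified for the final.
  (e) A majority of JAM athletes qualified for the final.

(a) KEN: |A| = 5, |A ∩ B| = 4; needs |A ∖ B| = 2 — false.
(b) USA: |A| = 9, |A ∩ B| = 9; needs |A ∩ B| ≤ |A ∖ B| — false.
(c) ETH: |A| = 6, |A ∩ B| = 5; needs |A ∩ B| ≤ |A ∖ B| — false.
(d) GBR: |A| = 5, |A ∩ B| = 1; needs |A ∖ B| = 4 — true.
(e) JAM: |A| = 7, |A ∩ B| = 0; needs |A ∩ B| > |A ∖ B| — false.

1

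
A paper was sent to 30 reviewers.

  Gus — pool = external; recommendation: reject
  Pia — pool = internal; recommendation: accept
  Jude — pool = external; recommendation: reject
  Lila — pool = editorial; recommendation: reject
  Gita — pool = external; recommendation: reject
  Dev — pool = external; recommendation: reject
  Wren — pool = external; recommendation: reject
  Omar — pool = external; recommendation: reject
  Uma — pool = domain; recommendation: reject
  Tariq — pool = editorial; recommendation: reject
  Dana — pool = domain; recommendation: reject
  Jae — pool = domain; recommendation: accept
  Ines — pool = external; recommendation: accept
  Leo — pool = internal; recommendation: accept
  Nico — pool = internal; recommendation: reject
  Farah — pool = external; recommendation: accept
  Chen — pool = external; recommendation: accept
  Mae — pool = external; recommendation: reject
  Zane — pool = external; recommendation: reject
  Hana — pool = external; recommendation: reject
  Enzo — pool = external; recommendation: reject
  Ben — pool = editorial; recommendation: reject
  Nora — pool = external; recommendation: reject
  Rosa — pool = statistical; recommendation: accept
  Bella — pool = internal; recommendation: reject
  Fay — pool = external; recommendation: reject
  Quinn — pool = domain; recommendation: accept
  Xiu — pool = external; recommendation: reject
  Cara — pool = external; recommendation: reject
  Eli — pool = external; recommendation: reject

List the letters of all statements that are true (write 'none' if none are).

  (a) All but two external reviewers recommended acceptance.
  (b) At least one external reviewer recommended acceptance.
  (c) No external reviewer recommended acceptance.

(b)

|A| = 18, |A ∩ B| = 3, |A ∖ B| = 15.
(a) |A ∖ B| = 2: fails.
(b) A ∩ B ≠ ∅ (|A ∩ B| ≥ 1): holds.
(c) A ∩ B = ∅ (|A ∩ B| = 0): fails.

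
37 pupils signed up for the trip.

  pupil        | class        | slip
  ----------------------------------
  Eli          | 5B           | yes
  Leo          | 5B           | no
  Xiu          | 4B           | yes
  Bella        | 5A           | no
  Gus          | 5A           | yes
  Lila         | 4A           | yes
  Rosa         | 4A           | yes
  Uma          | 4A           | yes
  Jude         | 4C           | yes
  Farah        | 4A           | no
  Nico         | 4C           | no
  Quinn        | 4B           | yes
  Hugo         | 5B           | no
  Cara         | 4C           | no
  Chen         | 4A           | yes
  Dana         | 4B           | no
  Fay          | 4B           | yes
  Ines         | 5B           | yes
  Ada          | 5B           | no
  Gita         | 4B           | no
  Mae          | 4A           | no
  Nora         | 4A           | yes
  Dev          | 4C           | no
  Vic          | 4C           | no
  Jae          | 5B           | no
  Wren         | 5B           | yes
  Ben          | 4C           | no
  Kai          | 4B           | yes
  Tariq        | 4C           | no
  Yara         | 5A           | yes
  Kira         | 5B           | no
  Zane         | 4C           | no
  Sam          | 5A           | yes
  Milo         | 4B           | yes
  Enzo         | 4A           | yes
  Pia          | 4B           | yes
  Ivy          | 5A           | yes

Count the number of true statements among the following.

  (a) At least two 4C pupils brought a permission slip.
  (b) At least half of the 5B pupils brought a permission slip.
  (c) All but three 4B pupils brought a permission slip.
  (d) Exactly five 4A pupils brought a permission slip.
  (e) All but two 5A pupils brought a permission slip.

(a) 4C: |A| = 8, |A ∩ B| = 1; needs |A ∩ B| ≥ 2 — false.
(b) 5B: |A| = 8, |A ∩ B| = 3; needs |A ∩ B| ≥ |A ∖ B| — false.
(c) 4B: |A| = 8, |A ∩ B| = 6; needs |A ∖ B| = 3 — false.
(d) 4A: |A| = 8, |A ∩ B| = 6; needs |A ∩ B| = 5 — false.
(e) 5A: |A| = 5, |A ∩ B| = 4; needs |A ∖ B| = 2 — false.

0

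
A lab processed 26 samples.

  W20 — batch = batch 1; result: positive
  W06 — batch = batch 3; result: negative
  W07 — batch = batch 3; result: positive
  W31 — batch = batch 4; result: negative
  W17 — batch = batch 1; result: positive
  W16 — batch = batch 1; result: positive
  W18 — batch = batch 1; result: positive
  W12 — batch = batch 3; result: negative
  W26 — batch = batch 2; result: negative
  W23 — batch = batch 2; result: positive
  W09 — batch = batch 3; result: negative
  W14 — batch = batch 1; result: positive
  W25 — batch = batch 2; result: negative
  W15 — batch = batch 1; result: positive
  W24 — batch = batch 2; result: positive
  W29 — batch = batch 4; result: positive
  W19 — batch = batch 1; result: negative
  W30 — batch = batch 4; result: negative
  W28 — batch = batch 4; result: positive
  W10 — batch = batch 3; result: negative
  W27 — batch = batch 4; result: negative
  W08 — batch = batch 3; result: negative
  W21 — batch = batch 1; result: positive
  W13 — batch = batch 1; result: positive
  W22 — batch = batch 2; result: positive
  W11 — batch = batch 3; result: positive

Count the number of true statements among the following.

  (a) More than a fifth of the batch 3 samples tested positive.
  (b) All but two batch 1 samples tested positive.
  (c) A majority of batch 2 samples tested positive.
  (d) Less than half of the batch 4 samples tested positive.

3

(a) batch 3: |A| = 7, |A ∩ B| = 2; needs |A ∩ B| / |A| > 1/5 — true.
(b) batch 1: |A| = 9, |A ∩ B| = 8; needs |A ∖ B| = 2 — false.
(c) batch 2: |A| = 5, |A ∩ B| = 3; needs |A ∩ B| > |A ∖ B| — true.
(d) batch 4: |A| = 5, |A ∩ B| = 2; needs |A ∩ B| < |A ∖ B| — true.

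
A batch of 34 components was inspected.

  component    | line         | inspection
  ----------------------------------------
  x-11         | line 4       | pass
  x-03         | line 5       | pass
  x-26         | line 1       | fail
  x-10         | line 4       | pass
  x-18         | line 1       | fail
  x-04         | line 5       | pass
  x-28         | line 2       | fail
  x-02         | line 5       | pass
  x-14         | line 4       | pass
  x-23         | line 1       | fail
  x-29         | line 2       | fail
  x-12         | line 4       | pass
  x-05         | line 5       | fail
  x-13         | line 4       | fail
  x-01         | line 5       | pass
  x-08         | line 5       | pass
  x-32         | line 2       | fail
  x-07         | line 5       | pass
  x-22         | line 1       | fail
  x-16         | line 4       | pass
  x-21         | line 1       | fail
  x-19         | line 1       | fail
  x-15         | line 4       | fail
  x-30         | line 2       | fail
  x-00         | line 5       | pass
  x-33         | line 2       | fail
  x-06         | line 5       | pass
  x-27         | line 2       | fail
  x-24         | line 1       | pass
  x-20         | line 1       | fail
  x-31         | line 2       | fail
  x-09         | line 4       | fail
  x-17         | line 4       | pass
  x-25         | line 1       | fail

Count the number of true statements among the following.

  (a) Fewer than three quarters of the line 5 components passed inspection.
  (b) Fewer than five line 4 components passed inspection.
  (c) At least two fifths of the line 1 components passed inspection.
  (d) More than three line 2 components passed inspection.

0

(a) line 5: |A| = 9, |A ∩ B| = 8; needs |A ∩ B| / |A| < 3/4 — false.
(b) line 4: |A| = 9, |A ∩ B| = 6; needs |A ∩ B| < 5 — false.
(c) line 1: |A| = 9, |A ∩ B| = 1; needs |A ∩ B| / |A| ≥ 2/5 — false.
(d) line 2: |A| = 7, |A ∩ B| = 0; needs |A ∩ B| > 3 — false.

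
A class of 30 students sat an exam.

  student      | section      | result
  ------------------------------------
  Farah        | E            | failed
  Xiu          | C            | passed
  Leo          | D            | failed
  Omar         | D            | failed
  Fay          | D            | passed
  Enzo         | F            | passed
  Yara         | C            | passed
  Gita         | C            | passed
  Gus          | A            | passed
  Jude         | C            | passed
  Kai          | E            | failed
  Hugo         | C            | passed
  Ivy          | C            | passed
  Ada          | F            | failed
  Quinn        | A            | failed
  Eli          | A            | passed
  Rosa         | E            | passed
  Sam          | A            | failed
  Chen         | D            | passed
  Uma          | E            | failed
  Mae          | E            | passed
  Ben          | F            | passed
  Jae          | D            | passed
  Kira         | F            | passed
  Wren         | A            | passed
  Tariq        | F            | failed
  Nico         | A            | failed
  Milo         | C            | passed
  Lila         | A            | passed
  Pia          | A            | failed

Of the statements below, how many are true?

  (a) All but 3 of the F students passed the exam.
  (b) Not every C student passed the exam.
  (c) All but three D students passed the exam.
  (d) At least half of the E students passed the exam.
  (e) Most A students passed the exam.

0

(a) F: |A| = 5, |A ∩ B| = 3; needs |A ∖ B| = 3 — false.
(b) C: |A| = 7, |A ∩ B| = 7; needs A ⊄ B (|A ∖ B| ≥ 1) — false.
(c) D: |A| = 5, |A ∩ B| = 3; needs |A ∖ B| = 3 — false.
(d) E: |A| = 5, |A ∩ B| = 2; needs |A ∩ B| ≥ |A ∖ B| — false.
(e) A: |A| = 8, |A ∩ B| = 4; needs |A ∩ B| > |A ∖ B| — false.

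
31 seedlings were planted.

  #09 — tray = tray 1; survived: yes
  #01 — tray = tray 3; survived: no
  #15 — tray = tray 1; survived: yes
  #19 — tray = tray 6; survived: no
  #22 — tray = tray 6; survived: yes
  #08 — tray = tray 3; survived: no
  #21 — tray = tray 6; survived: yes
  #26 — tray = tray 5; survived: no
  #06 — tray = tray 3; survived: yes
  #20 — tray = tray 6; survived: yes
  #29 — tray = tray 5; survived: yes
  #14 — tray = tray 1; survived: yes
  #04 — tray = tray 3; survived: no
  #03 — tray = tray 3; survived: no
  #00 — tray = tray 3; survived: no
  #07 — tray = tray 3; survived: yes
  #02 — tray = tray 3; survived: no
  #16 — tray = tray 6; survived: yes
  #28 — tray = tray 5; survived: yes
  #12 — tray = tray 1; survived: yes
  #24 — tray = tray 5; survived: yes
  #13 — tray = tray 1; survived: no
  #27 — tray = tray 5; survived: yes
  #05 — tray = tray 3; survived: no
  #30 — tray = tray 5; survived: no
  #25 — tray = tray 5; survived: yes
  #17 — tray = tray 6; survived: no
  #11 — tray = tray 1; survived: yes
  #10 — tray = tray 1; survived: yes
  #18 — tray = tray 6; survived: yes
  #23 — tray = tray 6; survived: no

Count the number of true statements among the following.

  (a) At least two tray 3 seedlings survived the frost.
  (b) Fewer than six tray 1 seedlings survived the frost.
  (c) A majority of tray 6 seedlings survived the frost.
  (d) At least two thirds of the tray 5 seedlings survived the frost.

3

(a) tray 3: |A| = 9, |A ∩ B| = 2; needs |A ∩ B| ≥ 2 — true.
(b) tray 1: |A| = 7, |A ∩ B| = 6; needs |A ∩ B| < 6 — false.
(c) tray 6: |A| = 8, |A ∩ B| = 5; needs |A ∩ B| > |A ∖ B| — true.
(d) tray 5: |A| = 7, |A ∩ B| = 5; needs |A ∩ B| / |A| ≥ 2/3 — true.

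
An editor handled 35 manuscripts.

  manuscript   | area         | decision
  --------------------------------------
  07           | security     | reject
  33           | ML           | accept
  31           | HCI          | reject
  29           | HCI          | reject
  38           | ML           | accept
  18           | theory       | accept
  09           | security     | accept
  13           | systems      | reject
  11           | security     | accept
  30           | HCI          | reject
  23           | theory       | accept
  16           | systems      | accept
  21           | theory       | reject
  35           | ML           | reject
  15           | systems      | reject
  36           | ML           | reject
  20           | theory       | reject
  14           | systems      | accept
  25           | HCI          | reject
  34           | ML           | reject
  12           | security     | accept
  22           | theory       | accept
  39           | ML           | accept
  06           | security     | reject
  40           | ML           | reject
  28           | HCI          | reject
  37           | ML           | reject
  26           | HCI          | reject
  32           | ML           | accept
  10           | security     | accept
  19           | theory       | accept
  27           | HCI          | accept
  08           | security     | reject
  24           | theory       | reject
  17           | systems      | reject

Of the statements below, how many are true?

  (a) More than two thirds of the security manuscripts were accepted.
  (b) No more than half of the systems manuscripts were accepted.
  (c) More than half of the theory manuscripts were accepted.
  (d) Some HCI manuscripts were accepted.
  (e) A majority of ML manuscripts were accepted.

(a) security: |A| = 7, |A ∩ B| = 4; needs |A ∩ B| / |A| > 2/3 — false.
(b) systems: |A| = 5, |A ∩ B| = 2; needs |A ∩ B| ≤ |A ∖ B| — true.
(c) theory: |A| = 7, |A ∩ B| = 4; needs |A ∩ B| > |A ∖ B| — true.
(d) HCI: |A| = 7, |A ∩ B| = 1; needs A ∩ B ≠ ∅ (|A ∩ B| ≥ 1) — true.
(e) ML: |A| = 9, |A ∩ B| = 4; needs |A ∩ B| > |A ∖ B| — false.

3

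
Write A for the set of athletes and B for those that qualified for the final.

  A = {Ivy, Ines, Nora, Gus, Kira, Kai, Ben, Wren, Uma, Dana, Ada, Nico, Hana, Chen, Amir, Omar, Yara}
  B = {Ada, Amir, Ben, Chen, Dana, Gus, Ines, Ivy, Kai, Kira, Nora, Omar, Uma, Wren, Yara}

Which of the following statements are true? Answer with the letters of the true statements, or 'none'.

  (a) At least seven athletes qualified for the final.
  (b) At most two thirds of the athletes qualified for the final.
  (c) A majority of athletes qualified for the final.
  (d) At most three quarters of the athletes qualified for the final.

|A| = 17, |A ∩ B| = 15, |A ∖ B| = 2.
(a) |A ∩ B| ≥ 7: holds.
(b) |A ∩ B| / |A| ≤ 2/3: fails.
(c) |A ∩ B| > |A ∖ B|: holds.
(d) |A ∩ B| / |A| ≤ 3/4: fails.

(a), (c)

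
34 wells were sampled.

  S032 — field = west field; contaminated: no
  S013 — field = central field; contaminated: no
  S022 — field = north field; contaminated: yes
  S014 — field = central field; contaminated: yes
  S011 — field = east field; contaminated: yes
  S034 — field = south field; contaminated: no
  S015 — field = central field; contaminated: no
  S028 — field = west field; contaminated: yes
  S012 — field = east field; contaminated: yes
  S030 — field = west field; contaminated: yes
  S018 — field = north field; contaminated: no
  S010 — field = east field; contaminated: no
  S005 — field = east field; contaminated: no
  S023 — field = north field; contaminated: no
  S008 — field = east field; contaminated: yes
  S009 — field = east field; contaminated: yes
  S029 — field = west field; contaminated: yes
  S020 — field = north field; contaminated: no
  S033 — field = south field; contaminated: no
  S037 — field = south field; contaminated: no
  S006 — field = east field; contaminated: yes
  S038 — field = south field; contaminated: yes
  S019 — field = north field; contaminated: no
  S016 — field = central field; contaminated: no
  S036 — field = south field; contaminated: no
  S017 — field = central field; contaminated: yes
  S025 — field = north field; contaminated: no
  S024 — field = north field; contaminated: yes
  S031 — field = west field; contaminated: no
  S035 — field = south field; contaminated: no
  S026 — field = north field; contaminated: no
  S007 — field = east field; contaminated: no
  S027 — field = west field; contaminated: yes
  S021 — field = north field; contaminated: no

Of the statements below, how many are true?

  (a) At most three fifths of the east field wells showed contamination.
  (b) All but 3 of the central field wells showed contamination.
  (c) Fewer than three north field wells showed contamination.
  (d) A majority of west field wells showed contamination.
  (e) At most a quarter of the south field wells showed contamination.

4

(a) east field: |A| = 8, |A ∩ B| = 5; needs |A ∩ B| / |A| ≤ 3/5 — false.
(b) central field: |A| = 5, |A ∩ B| = 2; needs |A ∖ B| = 3 — true.
(c) north field: |A| = 9, |A ∩ B| = 2; needs |A ∩ B| < 3 — true.
(d) west field: |A| = 6, |A ∩ B| = 4; needs |A ∩ B| > |A ∖ B| — true.
(e) south field: |A| = 6, |A ∩ B| = 1; needs |A ∩ B| / |A| ≤ 1/4 — true.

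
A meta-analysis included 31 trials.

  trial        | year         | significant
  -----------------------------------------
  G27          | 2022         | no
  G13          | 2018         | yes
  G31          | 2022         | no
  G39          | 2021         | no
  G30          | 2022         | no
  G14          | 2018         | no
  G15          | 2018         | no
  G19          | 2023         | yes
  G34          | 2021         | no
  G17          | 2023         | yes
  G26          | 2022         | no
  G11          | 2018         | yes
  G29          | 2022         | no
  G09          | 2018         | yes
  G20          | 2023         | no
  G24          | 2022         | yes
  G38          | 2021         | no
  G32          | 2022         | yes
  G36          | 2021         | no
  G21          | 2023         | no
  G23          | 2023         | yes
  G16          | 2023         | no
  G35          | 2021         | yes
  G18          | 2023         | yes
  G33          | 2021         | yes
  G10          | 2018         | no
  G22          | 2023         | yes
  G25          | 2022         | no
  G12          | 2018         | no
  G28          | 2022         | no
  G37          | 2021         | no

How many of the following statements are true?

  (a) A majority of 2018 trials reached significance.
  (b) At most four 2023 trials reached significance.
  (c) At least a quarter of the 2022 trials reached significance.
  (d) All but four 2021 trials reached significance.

(a) 2018: |A| = 7, |A ∩ B| = 3; needs |A ∩ B| > |A ∖ B| — false.
(b) 2023: |A| = 8, |A ∩ B| = 5; needs |A ∩ B| ≤ 4 — false.
(c) 2022: |A| = 9, |A ∩ B| = 2; needs |A ∩ B| / |A| ≥ 1/4 — false.
(d) 2021: |A| = 7, |A ∩ B| = 2; needs |A ∖ B| = 4 — false.

0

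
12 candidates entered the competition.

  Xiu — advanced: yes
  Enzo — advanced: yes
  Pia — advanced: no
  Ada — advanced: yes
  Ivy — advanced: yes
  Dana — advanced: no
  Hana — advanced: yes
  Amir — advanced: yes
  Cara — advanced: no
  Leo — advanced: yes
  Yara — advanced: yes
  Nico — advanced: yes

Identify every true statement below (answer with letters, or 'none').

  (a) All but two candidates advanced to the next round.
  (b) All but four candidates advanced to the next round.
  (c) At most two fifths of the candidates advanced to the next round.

none

|A| = 12, |A ∩ B| = 9, |A ∖ B| = 3.
(a) |A ∖ B| = 2: fails.
(b) |A ∖ B| = 4: fails.
(c) |A ∩ B| / |A| ≤ 2/5: fails.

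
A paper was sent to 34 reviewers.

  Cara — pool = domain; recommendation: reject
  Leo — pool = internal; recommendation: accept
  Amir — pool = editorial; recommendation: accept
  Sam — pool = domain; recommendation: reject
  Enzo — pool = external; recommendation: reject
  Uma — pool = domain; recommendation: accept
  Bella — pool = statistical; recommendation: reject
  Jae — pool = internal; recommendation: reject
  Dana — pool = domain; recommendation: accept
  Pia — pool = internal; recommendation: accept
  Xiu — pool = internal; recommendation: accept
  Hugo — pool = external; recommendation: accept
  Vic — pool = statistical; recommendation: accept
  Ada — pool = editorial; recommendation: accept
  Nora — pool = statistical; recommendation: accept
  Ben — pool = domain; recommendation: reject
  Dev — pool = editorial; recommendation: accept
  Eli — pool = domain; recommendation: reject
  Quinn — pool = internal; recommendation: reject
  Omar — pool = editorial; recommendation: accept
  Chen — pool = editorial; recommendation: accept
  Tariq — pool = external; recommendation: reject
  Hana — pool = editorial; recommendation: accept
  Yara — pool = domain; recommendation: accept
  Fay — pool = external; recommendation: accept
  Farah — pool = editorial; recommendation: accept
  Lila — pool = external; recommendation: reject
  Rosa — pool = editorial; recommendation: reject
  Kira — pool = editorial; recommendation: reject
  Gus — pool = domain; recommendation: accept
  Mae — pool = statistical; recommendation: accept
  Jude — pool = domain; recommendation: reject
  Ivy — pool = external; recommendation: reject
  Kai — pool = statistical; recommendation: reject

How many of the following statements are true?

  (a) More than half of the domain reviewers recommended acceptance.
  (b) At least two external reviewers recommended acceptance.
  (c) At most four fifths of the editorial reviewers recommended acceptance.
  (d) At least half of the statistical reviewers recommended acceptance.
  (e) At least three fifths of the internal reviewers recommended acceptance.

4

(a) domain: |A| = 9, |A ∩ B| = 4; needs |A ∩ B| > |A ∖ B| — false.
(b) external: |A| = 6, |A ∩ B| = 2; needs |A ∩ B| ≥ 2 — true.
(c) editorial: |A| = 9, |A ∩ B| = 7; needs |A ∩ B| / |A| ≤ 4/5 — true.
(d) statistical: |A| = 5, |A ∩ B| = 3; needs |A ∩ B| ≥ |A ∖ B| — true.
(e) internal: |A| = 5, |A ∩ B| = 3; needs |A ∩ B| / |A| ≥ 3/5 — true.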